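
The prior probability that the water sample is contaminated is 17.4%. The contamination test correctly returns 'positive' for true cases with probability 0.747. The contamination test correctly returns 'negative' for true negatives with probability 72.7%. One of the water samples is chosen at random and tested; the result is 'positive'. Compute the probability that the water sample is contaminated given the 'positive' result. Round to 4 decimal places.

P(H | E) ≈ 0.3656

Let H be the event that the water sample is contaminated. P(H) = 0.174, so P(¬H) = 0.826. With E the 'positive' result, P(E|H) = 0.747 and P(E|¬H) = 0.273.
P(E) = 0.747·0.174 + 0.273·0.826 = 0.12998 + 0.22550 = 0.35548.
By Bayes' theorem, P(H|E) = 0.12998 / 0.35548 = 0.3656.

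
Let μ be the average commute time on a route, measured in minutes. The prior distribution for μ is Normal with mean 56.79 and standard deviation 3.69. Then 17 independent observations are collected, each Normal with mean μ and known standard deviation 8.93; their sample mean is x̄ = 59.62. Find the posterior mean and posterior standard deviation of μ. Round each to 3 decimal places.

With known σ, the Normal prior is conjugate. Weight on the data is w = (n/σ²)/(n/σ² + 1/τ₀²) = 0.213180/(0.213180+0.0734425) = 0.74377.
Posterior mean = w·x̄ + (1−w)·μ₀ = 0.74377·59.62 + 0.25623·56.79 = 58.895. Posterior variance = 1/(0.213180+0.0734425) = 3.48891, so SD = 1.868.

Posterior mean ≈ 58.895; posterior SD ≈ 1.868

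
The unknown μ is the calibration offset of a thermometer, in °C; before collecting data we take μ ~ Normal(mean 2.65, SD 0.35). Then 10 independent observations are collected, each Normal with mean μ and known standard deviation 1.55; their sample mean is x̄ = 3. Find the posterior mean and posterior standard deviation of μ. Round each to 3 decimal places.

Posterior mean ≈ 2.768; posterior SD ≈ 0.285

Prior precision 1/τ₀² = 1/0.35² = 8.16327; data precision n/σ² = 10/1.55² = 4.16233.
Posterior precision = 8.16327 + 4.16233 = 12.3256, giving posterior SD = 1/√12.3256 = 0.285.
Posterior mean = (8.16327·2.65 + 4.16233·3) / 12.3256 = 2.768.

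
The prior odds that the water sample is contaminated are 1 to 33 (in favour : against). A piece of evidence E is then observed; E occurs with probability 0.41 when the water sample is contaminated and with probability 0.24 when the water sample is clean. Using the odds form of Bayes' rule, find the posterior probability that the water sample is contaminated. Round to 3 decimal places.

Posterior probability ≈ 0.049

Prior odds = 1/33 = 0.030303.
Likelihood ratio for E = 0.41/0.24 = 1.7083.
Posterior odds = prior odds × LR = 0.051768.
Posterior probability = odds/(1+odds) = 0.051768/1.0518 = 0.049.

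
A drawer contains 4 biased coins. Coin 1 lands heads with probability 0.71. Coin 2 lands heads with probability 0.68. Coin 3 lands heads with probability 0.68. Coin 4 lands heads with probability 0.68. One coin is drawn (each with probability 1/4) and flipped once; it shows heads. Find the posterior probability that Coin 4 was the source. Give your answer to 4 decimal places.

Tabulate prior·likelihood by source: [1] prior 0.25, lik 0.71, product 0.1775; [2] prior 0.25, lik 0.68, product 0.1700; [3] prior 0.25, lik 0.68, product 0.1700; [4] prior 0.25, lik 0.68, product 0.1700.
Normalizing constant = 0.68750; the posterior for Coin 4 is its product over the sum, 0.1700/0.68750 = 0.2473.

Posterior probability ≈ 0.2473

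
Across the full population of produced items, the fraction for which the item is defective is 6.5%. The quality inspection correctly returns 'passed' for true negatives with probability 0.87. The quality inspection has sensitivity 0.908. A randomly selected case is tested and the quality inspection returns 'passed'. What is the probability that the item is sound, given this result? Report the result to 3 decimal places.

Write H for 'the item is defective'. Prior odds H:¬H = 0.065/0.935 = 0.069519. For the 'passed' outcome, the likelihood ratio is 0.092/0.87 = 0.10575.
Posterior odds = 0.069519 × 0.10575 = 0.0073514, so P(H|E) = 0.0073514/(1+0.0073514) = 0.007. Then P(¬H|E) = 1 − 0.007 = 0.993.

P(¬H | E) ≈ 0.993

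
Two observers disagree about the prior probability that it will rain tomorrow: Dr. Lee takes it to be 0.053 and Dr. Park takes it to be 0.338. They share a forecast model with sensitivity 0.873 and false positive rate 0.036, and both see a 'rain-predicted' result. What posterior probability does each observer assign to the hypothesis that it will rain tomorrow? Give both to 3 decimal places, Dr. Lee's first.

P('+'|H) = 0.873, P('+'|¬H) = 0.036.
Dr. Lee: numerator 0.873·0.053 = 0.046269; evidence = 0.046269+0.036·0.947 = 0.080361; posterior = 0.576.
Dr. Park: numerator 0.873·0.338 = 0.29507; evidence = 0.29507+0.036·0.662 = 0.31891; posterior = 0.925.

Dr. Lee: 0.576; Dr. Park: 0.925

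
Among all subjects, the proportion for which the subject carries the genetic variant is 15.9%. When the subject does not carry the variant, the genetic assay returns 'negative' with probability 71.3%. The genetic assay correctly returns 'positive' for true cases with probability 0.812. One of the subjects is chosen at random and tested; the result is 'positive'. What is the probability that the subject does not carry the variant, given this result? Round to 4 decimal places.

P(¬H | E) ≈ 0.6515

Write H for 'the subject carries the genetic variant'. Prior odds H:¬H = 0.159/0.841 = 0.18906. For the 'positive' outcome, the likelihood ratio is 0.812/0.287 = 2.8293.
Posterior odds = 0.18906 × 2.8293 = 0.53490, so P(H|E) = 0.53490/(1+0.53490) = 0.3485. Then P(¬H|E) = 1 − 0.3485 = 0.6515.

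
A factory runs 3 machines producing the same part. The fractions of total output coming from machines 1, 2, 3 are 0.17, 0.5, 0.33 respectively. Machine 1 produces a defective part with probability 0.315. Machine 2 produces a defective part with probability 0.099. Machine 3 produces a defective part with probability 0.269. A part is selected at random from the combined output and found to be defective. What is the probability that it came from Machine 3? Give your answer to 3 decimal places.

Tabulate prior·likelihood by source: [1] prior 0.17, lik 0.315, product 0.05355; [2] prior 0.5, lik 0.099, product 0.04950; [3] prior 0.33, lik 0.269, product 0.08877.
Normalizing constant = 0.19182; the posterior for Machine 3 is its product over the sum, 0.08877/0.19182 = 0.463.

Posterior probability ≈ 0.463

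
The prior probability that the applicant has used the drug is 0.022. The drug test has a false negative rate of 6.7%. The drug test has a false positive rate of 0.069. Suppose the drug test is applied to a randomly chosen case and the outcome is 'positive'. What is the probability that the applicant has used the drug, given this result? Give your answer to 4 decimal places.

P(H | E) ≈ 0.2332

Write H for 'the applicant has used the drug'. Prior odds H:¬H = 0.022/0.978 = 0.022495. For the 'positive' outcome, the likelihood ratio is 0.933/0.069 = 13.522.
Posterior odds = 0.022495 × 13.522 = 0.30417, so P(H|E) = 0.30417/(1+0.30417) = 0.2332.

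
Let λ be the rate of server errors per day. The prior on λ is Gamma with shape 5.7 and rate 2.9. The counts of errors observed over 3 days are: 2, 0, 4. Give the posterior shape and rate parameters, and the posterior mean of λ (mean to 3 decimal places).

Total count ∑xᵢ = 6 over n = 3 days.
Gamma is conjugate to the Poisson likelihood: posterior is Gamma(shape = 5.7+6 = 11.7, rate = 2.9+3 = 5.9).
Posterior mean = shape/rate = 11.7/5.9 = 1.983.

Posterior: Gamma(shape=11.7, rate=5.9); mean ≈ 1.983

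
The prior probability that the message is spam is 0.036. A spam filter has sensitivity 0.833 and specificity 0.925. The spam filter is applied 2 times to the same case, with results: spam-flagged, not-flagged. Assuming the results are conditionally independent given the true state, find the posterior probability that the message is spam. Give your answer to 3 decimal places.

Let H be the event that the message is spam; start with P(H) = 0.036. P('spam-flagged'|H) = 0.833, P('spam-flagged'|¬H) = 0.075.
Update on result 1 ('spam-flagged'): P(H) ← 0.833·0.0360 / (0.833·0.0360 + 0.075·0.9640) = 0.029988/0.10229 = 0.2932.
Update on result 2 ('not-flagged'): P(H) ← 0.167·0.2932 / (0.167·0.2932 + 0.925·0.7068) = 0.048960/0.70278 = 0.0697.

Posterior P(H) ≈ 0.070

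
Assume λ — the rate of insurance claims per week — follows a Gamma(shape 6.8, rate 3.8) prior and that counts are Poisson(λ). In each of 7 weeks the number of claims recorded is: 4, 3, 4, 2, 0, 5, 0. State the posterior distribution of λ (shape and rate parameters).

Posterior: Gamma(shape=24.8, rate=10.8)

Total count ∑xᵢ = 18 over n = 7 weeks.
Gamma is conjugate to the Poisson likelihood: posterior is Gamma(shape = 6.8+18 = 24.8, rate = 3.8+7 = 10.8).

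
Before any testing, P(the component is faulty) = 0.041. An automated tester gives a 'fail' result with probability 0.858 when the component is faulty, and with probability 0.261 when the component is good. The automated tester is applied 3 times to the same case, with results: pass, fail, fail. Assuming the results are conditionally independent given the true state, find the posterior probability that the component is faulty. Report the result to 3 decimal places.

With H the event that the component is faulty, the joint likelihood of the observed sequence is P(data|H) = 0.142·0.858·0.858 = 0.10454 and P(data|¬H) = 0.739·0.261·0.261 = 0.050341.
Bayes: P(H|data) = 0.041·0.10454 / (0.041·0.10454 + 0.959·0.050341) = 0.0042859/0.052563 = 0.0815.

Posterior P(H) ≈ 0.082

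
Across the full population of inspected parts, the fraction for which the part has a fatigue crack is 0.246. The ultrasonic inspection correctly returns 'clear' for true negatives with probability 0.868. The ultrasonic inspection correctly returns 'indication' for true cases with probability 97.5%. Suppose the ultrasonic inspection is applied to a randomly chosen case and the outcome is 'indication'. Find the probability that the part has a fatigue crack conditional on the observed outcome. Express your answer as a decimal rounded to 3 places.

Let H be the event that the part has a fatigue crack. P(H) = 0.246, so P(¬H) = 0.754. With E the 'indication' result, P(E|H) = 0.975 and P(E|¬H) = 0.132.
P(E) = 0.975·0.246 + 0.132·0.754 = 0.23985 + 0.099528 = 0.33938.
By Bayes' theorem, P(H|E) = 0.23985 / 0.33938 = 0.707.

P(H | E) ≈ 0.707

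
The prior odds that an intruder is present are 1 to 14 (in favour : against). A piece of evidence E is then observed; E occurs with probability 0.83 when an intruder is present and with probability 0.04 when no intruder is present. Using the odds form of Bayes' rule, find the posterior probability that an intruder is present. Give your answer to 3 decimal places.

Prior odds = 1/14 = 0.071429. In log-odds, ln(0.071429) = -2.6391.
Add log likelihood ratio: ln(20.750) = 3.0325.
Posterior log-odds = 0.39349, so posterior odds = exp(0.39349) = 1.4821. Converting, P(H|E) = 1.4821/2.4821 = 0.597.

Posterior probability ≈ 0.597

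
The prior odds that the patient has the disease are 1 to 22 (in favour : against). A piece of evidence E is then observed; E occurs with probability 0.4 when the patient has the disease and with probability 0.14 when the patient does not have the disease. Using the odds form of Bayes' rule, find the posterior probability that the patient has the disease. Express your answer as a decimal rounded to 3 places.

Prior odds = 1/22 = 0.045455.
Likelihood ratio for E = 0.4/0.14 = 2.8571.
Posterior odds = prior odds × LR = 0.12987.
Posterior probability = odds/(1+odds) = 0.12987/1.1299 = 0.115.

Posterior probability ≈ 0.115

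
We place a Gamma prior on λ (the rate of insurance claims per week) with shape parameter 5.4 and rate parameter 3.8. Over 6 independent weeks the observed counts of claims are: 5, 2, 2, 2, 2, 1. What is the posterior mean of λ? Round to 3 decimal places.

Posterior mean ≈ 1.980

Total count ∑xᵢ = 14 over n = 6 weeks.
Gamma is conjugate to the Poisson likelihood: posterior is Gamma(shape = 5.4+14 = 19.4, rate = 3.8+6 = 9.8).
E[λ | data] = 19.4/9.8 = 1.980.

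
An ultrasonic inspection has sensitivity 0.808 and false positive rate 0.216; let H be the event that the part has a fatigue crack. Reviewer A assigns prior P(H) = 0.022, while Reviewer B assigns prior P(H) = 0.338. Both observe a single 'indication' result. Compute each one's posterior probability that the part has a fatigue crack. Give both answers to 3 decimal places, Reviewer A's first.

P('+'|H) = 0.808, P('+'|¬H) = 0.216.
Reviewer A: numerator 0.808·0.022 = 0.017776; evidence = 0.017776+0.216·0.978 = 0.22902; posterior = 0.078.
Reviewer B: numerator 0.808·0.338 = 0.27310; evidence = 0.27310+0.216·0.662 = 0.41610; posterior = 0.656.

Reviewer A: 0.078; Reviewer B: 0.656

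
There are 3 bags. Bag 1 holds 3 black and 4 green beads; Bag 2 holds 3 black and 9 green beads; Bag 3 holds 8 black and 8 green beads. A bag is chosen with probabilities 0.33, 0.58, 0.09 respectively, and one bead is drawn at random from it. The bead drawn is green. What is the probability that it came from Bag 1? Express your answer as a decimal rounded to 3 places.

P(green|Bag 1) = 0.5714; P(green|Bag 2) = 0.75; P(green|Bag 3) = 0.5.
Prior × likelihood for each source: 0.33·0.5714=0.1886, 0.58·0.75=0.4350, 0.09·0.5=0.04500. Summing gives P(green) = 0.66857.
P(Bag 1 | green) = 0.1886 / 0.66857 = 0.282.

Posterior probability ≈ 0.282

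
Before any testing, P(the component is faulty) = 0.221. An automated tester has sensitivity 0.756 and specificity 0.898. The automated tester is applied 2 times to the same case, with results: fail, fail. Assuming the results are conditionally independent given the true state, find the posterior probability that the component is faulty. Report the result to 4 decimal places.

With H the event that the component is faulty, the joint likelihood of the observed sequence is P(data|H) = 0.756·0.756 = 0.57154 and P(data|¬H) = 0.102·0.102 = 0.010404.
Bayes: P(H|data) = 0.221·0.57154 / (0.221·0.57154 + 0.779·0.010404) = 0.12631/0.13441 = 0.9397.

Posterior P(H) ≈ 0.9397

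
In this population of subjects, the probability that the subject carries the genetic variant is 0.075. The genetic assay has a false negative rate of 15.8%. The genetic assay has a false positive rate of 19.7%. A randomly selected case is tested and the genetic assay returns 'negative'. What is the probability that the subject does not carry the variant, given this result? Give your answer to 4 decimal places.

P(¬H | E) ≈ 0.9843

Let H be the event that the subject carries the genetic variant. P(H) = 0.075, so P(¬H) = 0.925. With E the 'negative' result, P(E|H) = 0.158 and P(E|¬H) = 0.803.
P(E) = 0.158·0.075 + 0.803·0.925 = 0.011850 + 0.74278 = 0.75463.
By Bayes' theorem, P(H|E) = 0.011850 / 0.75463 = 0.0157. Hence P(¬H|E) = 1 − 0.0157 = 0.9843.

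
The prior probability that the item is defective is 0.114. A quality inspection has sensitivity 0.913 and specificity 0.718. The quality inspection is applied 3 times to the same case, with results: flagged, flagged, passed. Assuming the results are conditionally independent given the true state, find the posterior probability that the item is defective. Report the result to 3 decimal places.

Posterior P(H) ≈ 0.140

Let H be the event that the item is defective; start with P(H) = 0.114. P('flagged'|H) = 0.913, P('flagged'|¬H) = 0.282.
Update on result 1 ('flagged'): P(H) ← 0.913·0.1140 / (0.913·0.1140 + 0.282·0.8860) = 0.10408/0.35393 = 0.2941.
Update on result 2 ('flagged'): P(H) ← 0.913·0.2941 / (0.913·0.2941 + 0.282·0.7059) = 0.26849/0.46756 = 0.5742.
Update on result 3 ('passed'): P(H) ← 0.087·0.5742 / (0.087·0.5742 + 0.718·0.4258) = 0.049958/0.35566 = 0.1405.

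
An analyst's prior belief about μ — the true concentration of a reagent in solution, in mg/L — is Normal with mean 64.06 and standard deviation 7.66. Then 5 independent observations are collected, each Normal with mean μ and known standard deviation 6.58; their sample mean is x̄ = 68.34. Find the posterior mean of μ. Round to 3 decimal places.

With known σ, the Normal prior is conjugate. Weight on the data is w = (n/σ²)/(n/σ² + 1/τ₀²) = 0.115483/(0.115483+0.0170429) = 0.87140.
Posterior mean = w·x̄ + (1−w)·μ₀ = 0.87140·68.34 + 0.12860·64.06 = 67.790.

Posterior mean ≈ 67.790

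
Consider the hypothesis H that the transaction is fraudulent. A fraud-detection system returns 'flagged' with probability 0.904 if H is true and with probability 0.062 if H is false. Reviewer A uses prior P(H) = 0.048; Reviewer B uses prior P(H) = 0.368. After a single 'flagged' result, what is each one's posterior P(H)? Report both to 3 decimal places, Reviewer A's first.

The likelihood ratio for a 'flagged' result is 0.904/0.062 = 14.581.
Reviewer A: prior odds 0.048/0.952 = 0.050420; posterior odds 0.73516; posterior probability 0.424.
Reviewer B: prior odds 0.368/0.632 = 0.58228; posterior odds 8.4900; posterior probability 0.895.

Reviewer A: 0.424; Reviewer B: 0.895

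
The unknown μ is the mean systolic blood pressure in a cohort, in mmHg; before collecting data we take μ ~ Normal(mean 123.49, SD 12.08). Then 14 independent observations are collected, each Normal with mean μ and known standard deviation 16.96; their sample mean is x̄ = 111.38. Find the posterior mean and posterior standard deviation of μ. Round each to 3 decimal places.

With known σ, the Normal prior is conjugate. Weight on the data is w = (n/σ²)/(n/σ² + 1/τ₀²) = 0.0486717/(0.0486717+0.00685277) = 0.87658.
Posterior mean = w·x̄ + (1−w)·μ₀ = 0.87658·111.38 + 0.12342·123.49 = 112.875. Posterior variance = 1/(0.0486717+0.00685277) = 18.0101, so SD = 4.244.

Posterior mean ≈ 112.875; posterior SD ≈ 4.244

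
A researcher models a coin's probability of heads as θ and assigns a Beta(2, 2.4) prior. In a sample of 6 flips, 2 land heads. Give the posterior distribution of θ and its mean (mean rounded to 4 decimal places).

Posterior: Beta(4, 6.4); mean ≈ 0.3846

Observing 2 successes and 4 failures updates Beta(2, 2.4) by adding the success and failure counts to the two shape parameters: α = 2+2 = 4, β = 2.4+4 = 6.4.
E[θ | data] = 4/(4+6.4) = 0.3846.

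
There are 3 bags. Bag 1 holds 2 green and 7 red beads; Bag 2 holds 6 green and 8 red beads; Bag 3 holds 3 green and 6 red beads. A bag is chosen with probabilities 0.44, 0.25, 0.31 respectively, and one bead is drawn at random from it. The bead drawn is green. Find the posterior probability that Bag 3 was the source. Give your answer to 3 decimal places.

Posterior probability ≈ 0.335

P(green|Bag 1) = 0.2222; P(green|Bag 2) = 0.4286; P(green|Bag 3) = 0.3333.
Prior × likelihood for each source: 0.44·0.2222=0.09778, 0.25·0.4286=0.1071, 0.31·0.3333=0.1033. Summing gives P(green) = 0.30825.
P(Bag 3 | green) = 0.1033 / 0.30825 = 0.335.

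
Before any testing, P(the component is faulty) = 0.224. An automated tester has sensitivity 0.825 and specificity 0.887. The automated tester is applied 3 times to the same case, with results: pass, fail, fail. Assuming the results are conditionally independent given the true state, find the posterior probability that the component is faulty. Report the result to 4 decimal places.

Let H be the event that the component is faulty; start with P(H) = 0.224. P('fail'|H) = 0.825, P('fail'|¬H) = 0.113.
Update on result 1 ('pass'): P(H) ← 0.175·0.2240 / (0.175·0.2240 + 0.887·0.7760) = 0.039200/0.72751 = 0.0539.
Update on result 2 ('fail'): P(H) ← 0.825·0.0539 / (0.825·0.0539 + 0.113·0.9461) = 0.044453/0.15136 = 0.2937.
Update on result 3 ('fail'): P(H) ← 0.825·0.2937 / (0.825·0.2937 + 0.113·0.7063) = 0.24229/0.32210 = 0.7522.

Posterior P(H) ≈ 0.7522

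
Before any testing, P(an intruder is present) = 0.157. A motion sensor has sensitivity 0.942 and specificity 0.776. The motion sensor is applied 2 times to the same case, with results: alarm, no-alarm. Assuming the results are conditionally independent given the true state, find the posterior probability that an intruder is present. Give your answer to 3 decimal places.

Posterior P(H) ≈ 0.055

Let H be the event that an intruder is present; start with P(H) = 0.157. P('alarm'|H) = 0.942, P('alarm'|¬H) = 0.224.
Update on result 1 ('alarm'): P(H) ← 0.942·0.1570 / (0.942·0.1570 + 0.224·0.8430) = 0.14789/0.33673 = 0.4392.
Update on result 2 ('no-alarm'): P(H) ← 0.058·0.4392 / (0.058·0.4392 + 0.776·0.5608) = 0.025474/0.46065 = 0.0553.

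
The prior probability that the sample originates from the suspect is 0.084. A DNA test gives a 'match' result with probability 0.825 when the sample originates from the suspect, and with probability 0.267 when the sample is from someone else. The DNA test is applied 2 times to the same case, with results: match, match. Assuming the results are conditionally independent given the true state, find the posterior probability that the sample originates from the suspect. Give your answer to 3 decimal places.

With H the event that the sample originates from the suspect, the joint likelihood of the observed sequence is P(data|H) = 0.825·0.825 = 0.68062 and P(data|¬H) = 0.267·0.267 = 0.071289.
Bayes: P(H|data) = 0.084·0.68062 / (0.084·0.68062 + 0.916·0.071289) = 0.057172/0.12247 = 0.4668.

Posterior P(H) ≈ 0.467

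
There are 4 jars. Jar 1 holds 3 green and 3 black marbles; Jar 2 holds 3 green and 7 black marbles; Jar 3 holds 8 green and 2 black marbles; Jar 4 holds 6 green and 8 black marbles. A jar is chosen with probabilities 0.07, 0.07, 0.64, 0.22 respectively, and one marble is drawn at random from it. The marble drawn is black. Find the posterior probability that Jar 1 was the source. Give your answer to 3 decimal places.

Posterior probability ≈ 0.104

Tabulate prior·likelihood by source: [1] prior 0.07, lik 0.5, product 0.03500; [2] prior 0.07, lik 0.7, product 0.04900; [3] prior 0.64, lik 0.2, product 0.1280; [4] prior 0.22, lik 0.5714, product 0.1257.
Normalizing constant = 0.33771; the posterior for Jar 1 is its product over the sum, 0.03500/0.33771 = 0.104.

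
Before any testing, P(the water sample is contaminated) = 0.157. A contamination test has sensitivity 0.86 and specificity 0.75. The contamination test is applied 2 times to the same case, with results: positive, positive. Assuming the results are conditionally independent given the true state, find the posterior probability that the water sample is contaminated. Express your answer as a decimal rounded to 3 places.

Posterior P(H) ≈ 0.688

Let H be the event that the water sample is contaminated; start with P(H) = 0.157. P('positive'|H) = 0.86, P('positive'|¬H) = 0.25.
Update on result 1 ('positive'): P(H) ← 0.86·0.1570 / (0.86·0.1570 + 0.25·0.8430) = 0.13502/0.34577 = 0.3905.
Update on result 2 ('positive'): P(H) ← 0.86·0.3905 / (0.86·0.3905 + 0.25·0.6095) = 0.33582/0.48820 = 0.6879.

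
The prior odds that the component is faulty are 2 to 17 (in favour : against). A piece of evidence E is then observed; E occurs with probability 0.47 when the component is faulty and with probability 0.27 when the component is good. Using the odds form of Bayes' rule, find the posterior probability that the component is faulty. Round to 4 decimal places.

Posterior probability ≈ 0.1700

Prior odds = 2/17 = 0.11765.
Likelihood ratio for E = 0.47/0.27 = 1.7407.
Posterior odds = prior odds × LR = 0.20479.
Posterior probability = odds/(1+odds) = 0.20479/1.2048 = 0.1700.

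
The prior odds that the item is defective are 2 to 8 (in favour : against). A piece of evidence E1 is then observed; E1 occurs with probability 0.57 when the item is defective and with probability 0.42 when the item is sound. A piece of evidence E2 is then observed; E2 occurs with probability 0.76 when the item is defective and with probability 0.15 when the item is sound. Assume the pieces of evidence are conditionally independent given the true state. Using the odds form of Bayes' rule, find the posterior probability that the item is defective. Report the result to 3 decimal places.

Posterior probability ≈ 0.632

Prior odds = 2/8 = 0.25000. In log-odds, ln(0.25000) = -1.3863.
Add log likelihood ratios: ln(1.3571) + ln(5.0667) = 1.9281.
Posterior log-odds = 0.54177, so posterior odds = exp(0.54177) = 1.7190. Converting, P(H|E) = 1.7190/2.7190 = 0.632.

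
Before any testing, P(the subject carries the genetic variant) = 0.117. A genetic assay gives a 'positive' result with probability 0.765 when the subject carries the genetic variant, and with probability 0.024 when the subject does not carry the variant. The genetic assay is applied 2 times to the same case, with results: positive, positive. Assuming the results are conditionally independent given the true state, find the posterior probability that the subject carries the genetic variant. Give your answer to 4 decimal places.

Posterior P(H) ≈ 0.9926

With H the event that the subject carries the genetic variant, the joint likelihood of the observed sequence is P(data|H) = 0.765·0.765 = 0.58522 and P(data|¬H) = 0.024·0.024 = 0.00057600.
Bayes: P(H|data) = 0.117·0.58522 / (0.117·0.58522 + 0.883·0.00057600) = 0.068471/0.068980 = 0.9926.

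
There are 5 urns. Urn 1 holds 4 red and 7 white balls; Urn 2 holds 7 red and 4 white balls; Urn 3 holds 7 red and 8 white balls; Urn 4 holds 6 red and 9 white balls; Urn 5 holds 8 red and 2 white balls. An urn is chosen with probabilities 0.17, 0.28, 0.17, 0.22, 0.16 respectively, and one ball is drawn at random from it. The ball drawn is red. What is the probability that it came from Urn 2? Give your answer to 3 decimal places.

Tabulate prior·likelihood by source: [1] prior 0.17, lik 0.3636, product 0.06182; [2] prior 0.28, lik 0.6364, product 0.1782; [3] prior 0.17, lik 0.4667, product 0.07933; [4] prior 0.22, lik 0.4, product 0.08800; [5] prior 0.16, lik 0.8, product 0.1280.
Normalizing constant = 0.53533; the posterior for Urn 2 is its product over the sum, 0.1782/0.53533 = 0.333.

Posterior probability ≈ 0.333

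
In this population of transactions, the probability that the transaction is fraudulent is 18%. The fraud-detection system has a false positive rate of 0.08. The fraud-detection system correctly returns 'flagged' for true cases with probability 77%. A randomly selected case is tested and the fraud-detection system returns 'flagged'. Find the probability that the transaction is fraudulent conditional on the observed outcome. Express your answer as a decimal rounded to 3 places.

Let H be the event that the transaction is fraudulent. P(H) = 0.18, so P(¬H) = 0.82. With E the 'flagged' result, P(E|H) = 0.77 and P(E|¬H) = 0.08.
P(E) = 0.77·0.18 + 0.08·0.82 = 0.13860 + 0.065600 = 0.20420.
By Bayes' theorem, P(H|E) = 0.13860 / 0.20420 = 0.679.

P(H | E) ≈ 0.679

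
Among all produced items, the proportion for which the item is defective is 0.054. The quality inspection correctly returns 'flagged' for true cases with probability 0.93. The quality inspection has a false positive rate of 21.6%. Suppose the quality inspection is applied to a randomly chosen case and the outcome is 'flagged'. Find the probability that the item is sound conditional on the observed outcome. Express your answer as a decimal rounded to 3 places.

P(¬H | E) ≈ 0.803

Let H be the event that the item is defective. P(H) = 0.054, so P(¬H) = 0.946. With E the 'flagged' result, P(E|H) = 0.93 and P(E|¬H) = 0.216.
P(E) = 0.93·0.054 + 0.216·0.946 = 0.050220 + 0.20434 = 0.25456.
By Bayes' theorem, P(H|E) = 0.050220 / 0.25456 = 0.197. Hence P(¬H|E) = 1 − 0.197 = 0.803.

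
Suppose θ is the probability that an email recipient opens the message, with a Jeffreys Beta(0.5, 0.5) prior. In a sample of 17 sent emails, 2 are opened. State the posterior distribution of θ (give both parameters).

Observing 2 successes and 15 failures updates Beta(0.5, 0.5) by adding the success and failure counts to the two shape parameters: α = 0.5+2 = 2.5, β = 0.5+15 = 15.5.

Posterior: Beta(2.5, 15.5)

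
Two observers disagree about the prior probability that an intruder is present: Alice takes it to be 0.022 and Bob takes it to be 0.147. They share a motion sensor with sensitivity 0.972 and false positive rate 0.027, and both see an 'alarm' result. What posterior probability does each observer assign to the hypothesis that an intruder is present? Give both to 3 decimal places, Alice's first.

P('+'|H) = 0.972, P('+'|¬H) = 0.027.
Alice: numerator 0.972·0.022 = 0.021384; evidence = 0.021384+0.027·0.978 = 0.047790; posterior = 0.447.
Bob: numerator 0.972·0.147 = 0.14288; evidence = 0.14288+0.027·0.853 = 0.16591; posterior = 0.861.

Alice: 0.447; Bob: 0.861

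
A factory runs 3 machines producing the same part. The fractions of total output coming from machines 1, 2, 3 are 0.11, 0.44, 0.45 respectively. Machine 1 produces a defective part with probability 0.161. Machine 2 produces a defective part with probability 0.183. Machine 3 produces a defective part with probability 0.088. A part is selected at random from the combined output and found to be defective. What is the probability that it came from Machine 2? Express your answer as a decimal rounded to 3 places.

Tabulate prior·likelihood by source: [1] prior 0.11, lik 0.161, product 0.01771; [2] prior 0.44, lik 0.183, product 0.08052; [3] prior 0.45, lik 0.088, product 0.03960.
Normalizing constant = 0.13783; the posterior for Machine 2 is its product over the sum, 0.08052/0.13783 = 0.584.

Posterior probability ≈ 0.584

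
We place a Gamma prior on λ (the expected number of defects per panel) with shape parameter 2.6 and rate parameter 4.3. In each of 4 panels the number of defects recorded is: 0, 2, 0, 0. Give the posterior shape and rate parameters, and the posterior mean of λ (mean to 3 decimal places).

Posterior: Gamma(shape=4.6, rate=8.3); mean ≈ 0.554

The Poisson likelihood adds the total count to the shape and the number of exposure periods to the rate. Here ∑xᵢ = 2 and n = 4, so shape 2.6→4.6 and rate 4.3→8.3.
E[λ | data] = 4.6/8.3 = 0.554.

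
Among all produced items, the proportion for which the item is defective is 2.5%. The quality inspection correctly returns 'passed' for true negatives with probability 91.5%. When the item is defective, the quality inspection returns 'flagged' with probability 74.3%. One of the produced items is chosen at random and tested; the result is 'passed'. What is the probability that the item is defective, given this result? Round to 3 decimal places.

P(H | E) ≈ 0.007

Let H be the event that the item is defective. P(H) = 0.025, so P(¬H) = 0.975. With E the 'passed' result, P(E|H) = 0.257 and P(E|¬H) = 0.915.
P(E) = 0.257·0.025 + 0.915·0.975 = 0.0064250 + 0.89213 = 0.89855.
By Bayes' theorem, P(H|E) = 0.0064250 / 0.89855 = 0.007.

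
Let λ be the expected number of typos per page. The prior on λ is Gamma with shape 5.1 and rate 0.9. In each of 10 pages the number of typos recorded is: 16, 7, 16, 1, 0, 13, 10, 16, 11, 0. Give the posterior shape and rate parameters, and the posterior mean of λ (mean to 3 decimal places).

The Poisson likelihood adds the total count to the shape and the number of exposure periods to the rate. Here ∑xᵢ = 90 and n = 10, so shape 5.1→95.1 and rate 0.9→10.9.
E[λ | data] = 95.1/10.9 = 8.725.

Posterior: Gamma(shape=95.1, rate=10.9); mean ≈ 8.725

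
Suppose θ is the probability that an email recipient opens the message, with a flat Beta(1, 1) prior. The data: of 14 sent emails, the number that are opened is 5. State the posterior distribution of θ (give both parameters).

Posterior: Beta(6, 10)

The binomial likelihood is conjugate to the Beta prior: with 5 successes and 9 failures, the posterior is Beta(1+5, 1+9) = Beta(6, 10).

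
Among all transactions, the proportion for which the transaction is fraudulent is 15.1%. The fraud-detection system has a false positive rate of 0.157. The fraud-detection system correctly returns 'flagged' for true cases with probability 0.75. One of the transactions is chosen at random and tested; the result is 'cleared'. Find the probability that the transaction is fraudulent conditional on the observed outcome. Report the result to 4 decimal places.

Write H for 'the transaction is fraudulent'. Prior odds H:¬H = 0.151/0.849 = 0.17786. For the 'cleared' outcome, the likelihood ratio is 0.25/0.843 = 0.29656.
Posterior odds = 0.17786 × 0.29656 = 0.052745, so P(H|E) = 0.052745/(1+0.052745) = 0.0501.

P(H | E) ≈ 0.0501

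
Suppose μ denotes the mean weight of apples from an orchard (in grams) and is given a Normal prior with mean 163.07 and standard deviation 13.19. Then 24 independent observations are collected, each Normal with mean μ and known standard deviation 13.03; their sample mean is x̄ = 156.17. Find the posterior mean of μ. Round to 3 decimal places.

Posterior mean ≈ 156.440

With known σ, the Normal prior is conjugate. Weight on the data is w = (n/σ²)/(n/σ² + 1/τ₀²) = 0.141359/(0.141359+0.00574792) = 0.96093.
Posterior mean = w·x̄ + (1−w)·μ₀ = 0.96093·156.17 + 0.039073·163.07 = 156.440.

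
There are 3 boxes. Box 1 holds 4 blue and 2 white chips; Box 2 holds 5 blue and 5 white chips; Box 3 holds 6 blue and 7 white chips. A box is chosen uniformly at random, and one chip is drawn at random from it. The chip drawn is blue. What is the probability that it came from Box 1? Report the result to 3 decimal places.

Posterior probability ≈ 0.409

P(blue|Box 1) = 0.6667; P(blue|Box 2) = 0.5; P(blue|Box 3) = 0.4615.
Prior × likelihood for each source: 0.333333·0.6667=0.2222, 0.333333·0.5=0.1667, 0.333333·0.4615=0.1538. Summing gives P(blue) = 0.54274.
P(Box 1 | blue) = 0.2222 / 0.54274 = 0.409.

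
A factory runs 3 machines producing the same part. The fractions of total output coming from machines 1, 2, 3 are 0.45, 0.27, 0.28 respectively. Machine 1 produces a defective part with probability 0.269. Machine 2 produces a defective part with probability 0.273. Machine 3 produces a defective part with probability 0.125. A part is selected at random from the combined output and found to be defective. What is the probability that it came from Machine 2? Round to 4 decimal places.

Tabulate prior·likelihood by source: [1] prior 0.45, lik 0.269, product 0.1211; [2] prior 0.27, lik 0.273, product 0.07371; [3] prior 0.28, lik 0.125, product 0.03500.
Normalizing constant = 0.22976; the posterior for Machine 2 is its product over the sum, 0.07371/0.22976 = 0.3208.

Posterior probability ≈ 0.3208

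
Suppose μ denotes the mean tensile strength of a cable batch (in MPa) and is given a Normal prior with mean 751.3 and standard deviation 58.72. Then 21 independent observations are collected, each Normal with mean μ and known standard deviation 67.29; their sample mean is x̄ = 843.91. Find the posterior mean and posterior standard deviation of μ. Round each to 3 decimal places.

With known σ, the Normal prior is conjugate. Weight on the data is w = (n/σ²)/(n/σ² + 1/τ₀²) = 0.00463787/(0.00463787+0.00029002) = 0.94115.
Posterior mean = w·x̄ + (1−w)·μ₀ = 0.94115·843.91 + 0.058853·751.3 = 838.460. Posterior variance = 1/(0.00463787+0.00029002) = 202.927, so SD = 14.245.

Posterior mean ≈ 838.460; posterior SD ≈ 14.245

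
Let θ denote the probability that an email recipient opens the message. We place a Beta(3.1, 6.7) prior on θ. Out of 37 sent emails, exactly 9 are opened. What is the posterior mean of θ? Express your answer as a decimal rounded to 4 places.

Posterior mean ≈ 0.2585

The binomial likelihood is conjugate to the Beta prior: with 9 successes and 28 failures, the posterior is Beta(3.1+9, 6.7+28) = Beta(12.1, 34.7).
E[θ | data] = 12.1/(12.1+34.7) = 0.2585.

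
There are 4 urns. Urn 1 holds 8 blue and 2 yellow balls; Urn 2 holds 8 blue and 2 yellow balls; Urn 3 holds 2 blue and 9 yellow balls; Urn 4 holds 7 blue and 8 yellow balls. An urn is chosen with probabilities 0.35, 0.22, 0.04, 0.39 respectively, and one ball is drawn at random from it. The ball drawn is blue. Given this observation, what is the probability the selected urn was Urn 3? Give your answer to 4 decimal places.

Posterior probability ≈ 0.0113

P(blue|Urn 1) = 0.8; P(blue|Urn 2) = 0.8; P(blue|Urn 3) = 0.1818; P(blue|Urn 4) = 0.4667.
Prior × likelihood for each source: 0.35·0.8=0.2800, 0.22·0.8=0.1760, 0.04·0.1818=0.007273, 0.39·0.4667=0.1820. Summing gives P(blue) = 0.64527.
P(Urn 3 | blue) = 0.007273 / 0.64527 = 0.0113.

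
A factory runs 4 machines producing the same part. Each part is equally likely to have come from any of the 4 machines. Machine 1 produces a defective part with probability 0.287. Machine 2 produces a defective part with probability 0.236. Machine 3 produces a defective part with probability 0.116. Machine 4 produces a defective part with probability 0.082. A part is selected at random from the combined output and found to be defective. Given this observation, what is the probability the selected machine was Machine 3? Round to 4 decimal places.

P(defective|M1) = 0.287; P(defective|M2) = 0.236; P(defective|M3) = 0.116; P(defective|M4) = 0.082.
Prior × likelihood for each source: 0.25·0.287=0.07175, 0.25·0.236=0.05900, 0.25·0.116=0.02900, 0.25·0.082=0.02050. Summing gives P(defective) = 0.18025.
P(Machine 3 | defective) = 0.02900 / 0.18025 = 0.1609.

Posterior probability ≈ 0.1609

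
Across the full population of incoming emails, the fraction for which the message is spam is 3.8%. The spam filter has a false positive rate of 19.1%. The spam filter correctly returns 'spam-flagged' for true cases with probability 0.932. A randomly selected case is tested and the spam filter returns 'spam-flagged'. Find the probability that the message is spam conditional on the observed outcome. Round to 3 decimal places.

Let H be the event that the message is spam. P(H) = 0.038, so P(¬H) = 0.962. With E the 'spam-flagged' result, P(E|H) = 0.932 and P(E|¬H) = 0.191.
P(E) = 0.932·0.038 + 0.191·0.962 = 0.035416 + 0.18374 = 0.21916.
By Bayes' theorem, P(H|E) = 0.035416 / 0.21916 = 0.162.

P(H | E) ≈ 0.162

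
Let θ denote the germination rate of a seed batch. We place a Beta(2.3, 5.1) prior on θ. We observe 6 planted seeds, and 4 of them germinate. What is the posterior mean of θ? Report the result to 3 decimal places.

Observing 4 successes and 2 failures updates Beta(2.3, 5.1) by adding the success and failure counts to the two shape parameters: α = 2.3+4 = 6.3, β = 5.1+2 = 7.1.
E[θ | data] = 6.3/(6.3+7.1) = 0.470.

Posterior mean ≈ 0.470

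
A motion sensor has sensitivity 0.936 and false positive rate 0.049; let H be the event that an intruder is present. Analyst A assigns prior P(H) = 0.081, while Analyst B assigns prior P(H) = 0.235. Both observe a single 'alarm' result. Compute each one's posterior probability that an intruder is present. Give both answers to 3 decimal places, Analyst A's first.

The likelihood ratio for an 'alarm' result is 0.936/0.049 = 19.102.
Analyst A: prior odds 0.081/0.919 = 0.088139; posterior odds 1.6836; posterior probability 0.627.
Analyst B: prior odds 0.235/0.765 = 0.30719; posterior odds 5.8679; posterior probability 0.854.

Analyst A: 0.627; Analyst B: 0.854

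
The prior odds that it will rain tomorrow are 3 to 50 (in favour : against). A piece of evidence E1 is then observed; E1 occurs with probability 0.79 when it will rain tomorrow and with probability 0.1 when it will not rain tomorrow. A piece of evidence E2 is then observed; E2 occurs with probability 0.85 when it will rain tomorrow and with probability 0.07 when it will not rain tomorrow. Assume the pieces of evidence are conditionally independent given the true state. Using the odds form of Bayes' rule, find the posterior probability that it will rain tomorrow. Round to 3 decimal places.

Posterior probability ≈ 0.852

Prior odds = 3/50 = 0.060000.
Likelihood ratio for E1 = 0.79/0.1 = 7.9000.
Likelihood ratio for E2 = 0.85/0.07 = 12.143.
Posterior odds = prior odds × LR₁ × LR₂ = 5.7557.
Posterior probability = odds/(1+odds) = 5.7557/6.7557 = 0.852.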